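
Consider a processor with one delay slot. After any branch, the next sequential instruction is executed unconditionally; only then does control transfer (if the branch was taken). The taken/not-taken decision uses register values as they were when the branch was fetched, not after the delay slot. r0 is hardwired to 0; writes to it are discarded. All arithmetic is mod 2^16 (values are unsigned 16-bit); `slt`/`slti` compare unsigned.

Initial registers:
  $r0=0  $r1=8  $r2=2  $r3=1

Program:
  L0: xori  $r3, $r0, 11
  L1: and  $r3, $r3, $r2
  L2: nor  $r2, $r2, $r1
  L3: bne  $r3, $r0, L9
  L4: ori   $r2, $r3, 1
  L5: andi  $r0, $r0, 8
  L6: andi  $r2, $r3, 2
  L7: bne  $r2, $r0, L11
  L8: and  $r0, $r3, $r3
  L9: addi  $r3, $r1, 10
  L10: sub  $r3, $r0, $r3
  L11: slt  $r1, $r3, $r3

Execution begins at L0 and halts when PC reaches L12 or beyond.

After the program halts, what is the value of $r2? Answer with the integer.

3

PC=0  xori  $r3, $r0, 11     | $r0=0 $r1=8 $r2=2 $r3=11
PC=1  and  $r3, $r3, $r2     | $r0=0 $r1=8 $r2=2 $r3=2
PC=2  nor  $r2, $r2, $r1     | $r0=0 $r1=8 $r2=65525 $r3=2
PC=3  bne  $r3, $r0, L9      | $r0=0 $r1=8 $r2=65525 $r3=2  [TAKEN]
PC=4  ori   $r2, $r3, 1      | $r0=0 $r1=8 $r2=3 $r3=2
PC=9  addi  $r3, $r1, 10     | $r0=0 $r1=8 $r2=3 $r3=18
PC=10 sub  $r3, $r0, $r3     | $r0=0 $r1=8 $r2=3 $r3=65518
PC=11 slt  $r1, $r3, $r3     | $r0=0 $r1=0 $r2=3 $r3=65518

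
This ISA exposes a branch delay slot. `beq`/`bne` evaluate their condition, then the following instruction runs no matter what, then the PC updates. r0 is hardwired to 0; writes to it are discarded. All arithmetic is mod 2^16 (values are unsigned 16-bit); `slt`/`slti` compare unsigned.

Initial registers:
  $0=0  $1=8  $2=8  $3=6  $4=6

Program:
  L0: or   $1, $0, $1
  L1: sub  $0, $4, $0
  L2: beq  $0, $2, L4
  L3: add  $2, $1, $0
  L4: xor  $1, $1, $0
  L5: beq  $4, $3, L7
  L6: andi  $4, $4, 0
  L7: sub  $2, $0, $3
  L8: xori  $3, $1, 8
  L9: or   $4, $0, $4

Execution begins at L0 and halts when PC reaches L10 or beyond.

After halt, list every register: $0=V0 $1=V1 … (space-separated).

[0] or   $1, $0, $1  →  {$0:0, $1:8, $2:8, $3:6, $4:6}
[1] sub  $0, $4, $0  →  {$0:0, $1:8, $2:8, $3:6, $4:6}
[2] beq  $0, $2, L4  →  {$0:0, $1:8, $2:8, $3:6, $4:6}  ⟨branch fallthrough⟩
[3] add  $2, $1, $0  →  {$0:0, $1:8, $2:8, $3:6, $4:6}
[4] xor  $1, $1, $0  →  {$0:0, $1:8, $2:8, $3:6, $4:6}
[5] beq  $4, $3, L7  →  {$0:0, $1:8, $2:8, $3:6, $4:6}  ⟨branch taken⟩
[6] andi  $4, $4, 0  →  {$0:0, $1:8, $2:8, $3:6, $4:0}
[7] sub  $2, $0, $3  →  {$0:0, $1:8, $2:65530, $3:6, $4:0}
[8] xori  $3, $1, 8  →  {$0:0, $1:8, $2:65530, $3:0, $4:0}
[9] or   $4, $0, $4  →  {$0:0, $1:8, $2:65530, $3:0, $4:0}

$0=0 $1=8 $2=65530 $3=0 $4=0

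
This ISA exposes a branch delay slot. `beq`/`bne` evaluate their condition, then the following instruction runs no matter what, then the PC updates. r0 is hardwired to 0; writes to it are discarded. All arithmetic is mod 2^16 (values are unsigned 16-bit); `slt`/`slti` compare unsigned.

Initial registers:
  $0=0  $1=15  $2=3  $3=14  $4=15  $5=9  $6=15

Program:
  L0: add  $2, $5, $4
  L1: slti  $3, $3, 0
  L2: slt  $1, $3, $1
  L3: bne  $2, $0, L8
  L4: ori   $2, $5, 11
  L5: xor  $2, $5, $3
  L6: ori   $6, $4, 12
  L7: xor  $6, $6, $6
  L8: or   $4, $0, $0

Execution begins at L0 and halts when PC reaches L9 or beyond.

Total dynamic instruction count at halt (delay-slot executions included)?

6

PC=0  add  $2, $5, $4        | $0=0 $1=15 $2=24 $3=14 $4=15 $5=9 $6=15
PC=1  slti  $3, $3, 0        | $0=0 $1=15 $2=24 $3=0 $4=15 $5=9 $6=15
PC=2  slt  $1, $3, $1        | $0=0 $1=1 $2=24 $3=0 $4=15 $5=9 $6=15
PC=3  bne  $2, $0, L8        | $0=0 $1=1 $2=24 $3=0 $4=15 $5=9 $6=15  [TAKEN]
PC=4  ori   $2, $5, 11       | $0=0 $1=1 $2=11 $3=0 $4=15 $5=9 $6=15
PC=8  or   $4, $0, $0        | $0=0 $1=1 $2=11 $3=0 $4=0 $5=9 $6=15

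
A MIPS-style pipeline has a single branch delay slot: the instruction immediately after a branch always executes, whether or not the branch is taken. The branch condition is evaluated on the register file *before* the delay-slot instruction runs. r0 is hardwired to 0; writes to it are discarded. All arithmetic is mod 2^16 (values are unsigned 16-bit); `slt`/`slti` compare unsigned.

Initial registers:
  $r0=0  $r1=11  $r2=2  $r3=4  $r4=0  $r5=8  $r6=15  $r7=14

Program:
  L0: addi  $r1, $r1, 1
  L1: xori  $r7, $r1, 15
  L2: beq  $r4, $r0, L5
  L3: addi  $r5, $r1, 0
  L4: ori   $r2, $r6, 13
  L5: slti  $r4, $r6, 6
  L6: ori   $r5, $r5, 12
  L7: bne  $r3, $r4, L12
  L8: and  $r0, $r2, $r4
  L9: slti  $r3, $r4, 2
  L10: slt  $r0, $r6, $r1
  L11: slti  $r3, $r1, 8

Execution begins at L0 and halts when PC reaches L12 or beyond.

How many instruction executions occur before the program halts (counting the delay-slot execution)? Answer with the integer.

8

  step pc=0: addi  $r1, $r1, 1  regs=(0,12,2,4,0,8,15,14)
  step pc=1: xori  $r7, $r1, 15  regs=(0,12,2,4,0,8,15,3)
  step pc=2: beq  $r4, $r0, L5  cond=T  regs=(0,12,2,4,0,8,15,3)
  step pc=3: addi  $r5, $r1, 0  regs=(0,12,2,4,0,12,15,3)
  step pc=5: slti  $r4, $r6, 6  regs=(0,12,2,4,0,12,15,3)
  step pc=6: ori   $r5, $r5, 12  regs=(0,12,2,4,0,12,15,3)
  step pc=7: bne  $r3, $r4, L12  cond=T  regs=(0,12,2,4,0,12,15,3)
  step pc=8: and  $r0, $r2, $r4  regs=(0,12,2,4,0,12,15,3)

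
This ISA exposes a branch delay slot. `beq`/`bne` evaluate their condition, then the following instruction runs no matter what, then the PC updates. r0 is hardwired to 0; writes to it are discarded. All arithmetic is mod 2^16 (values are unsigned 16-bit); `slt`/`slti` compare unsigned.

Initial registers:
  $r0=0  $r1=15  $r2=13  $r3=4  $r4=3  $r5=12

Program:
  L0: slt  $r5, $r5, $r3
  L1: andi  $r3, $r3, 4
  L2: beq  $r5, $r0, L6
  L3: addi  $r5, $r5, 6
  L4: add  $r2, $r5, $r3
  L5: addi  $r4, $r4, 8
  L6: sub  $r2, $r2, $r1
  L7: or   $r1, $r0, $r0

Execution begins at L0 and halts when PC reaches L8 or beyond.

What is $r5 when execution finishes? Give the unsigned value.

  step pc=0: slt  $r5, $r5, $r3  regs=(0,15,13,4,3,0)
  step pc=1: andi  $r3, $r3, 4  regs=(0,15,13,4,3,0)
  step pc=2: beq  $r5, $r0, L6  cond=T  regs=(0,15,13,4,3,0)
  step pc=3: addi  $r5, $r5, 6  regs=(0,15,13,4,3,6)
  step pc=6: sub  $r2, $r2, $r1  regs=(0,15,65534,4,3,6)
  step pc=7: or   $r1, $r0, $r0  regs=(0,0,65534,4,3,6)

6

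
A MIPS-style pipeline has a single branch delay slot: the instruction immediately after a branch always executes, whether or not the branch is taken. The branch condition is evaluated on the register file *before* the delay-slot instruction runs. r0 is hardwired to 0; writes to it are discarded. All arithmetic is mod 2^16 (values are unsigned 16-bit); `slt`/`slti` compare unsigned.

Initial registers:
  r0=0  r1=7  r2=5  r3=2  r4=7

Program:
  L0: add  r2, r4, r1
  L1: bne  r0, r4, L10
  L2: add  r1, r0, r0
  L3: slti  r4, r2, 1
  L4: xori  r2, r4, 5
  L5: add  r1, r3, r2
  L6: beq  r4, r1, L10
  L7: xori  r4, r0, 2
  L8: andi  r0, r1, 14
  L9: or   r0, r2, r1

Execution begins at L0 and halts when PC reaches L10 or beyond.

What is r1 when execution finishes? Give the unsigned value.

0

#0 add  r2, r4, r1 ; 0/7/14/2/7
#1 bne  r0, r4, L10 ; 0/7/14/2/7 ; →target
#2 add  r1, r0, r0 ; 0/0/14/2/7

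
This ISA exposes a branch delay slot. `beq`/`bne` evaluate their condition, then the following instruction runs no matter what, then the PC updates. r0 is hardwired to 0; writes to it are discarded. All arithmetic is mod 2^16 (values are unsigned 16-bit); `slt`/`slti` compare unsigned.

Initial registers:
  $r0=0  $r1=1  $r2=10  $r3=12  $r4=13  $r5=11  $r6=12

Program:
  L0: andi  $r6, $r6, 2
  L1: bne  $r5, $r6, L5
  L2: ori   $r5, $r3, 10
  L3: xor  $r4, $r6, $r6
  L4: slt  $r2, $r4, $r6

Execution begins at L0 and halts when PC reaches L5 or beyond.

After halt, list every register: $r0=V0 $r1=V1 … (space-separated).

$r0=0 $r1=1 $r2=10 $r3=12 $r4=13 $r5=14 $r6=0

PC=0  andi  $r6, $r6, 2      | $r0=0 $r1=1 $r2=10 $r3=12 $r4=13 $r5=11 $r6=0
PC=1  bne  $r5, $r6, L5      | $r0=0 $r1=1 $r2=10 $r3=12 $r4=13 $r5=11 $r6=0  [TAKEN]
PC=2  ori   $r5, $r3, 10     | $r0=0 $r1=1 $r2=10 $r3=12 $r4=13 $r5=14 $r6=0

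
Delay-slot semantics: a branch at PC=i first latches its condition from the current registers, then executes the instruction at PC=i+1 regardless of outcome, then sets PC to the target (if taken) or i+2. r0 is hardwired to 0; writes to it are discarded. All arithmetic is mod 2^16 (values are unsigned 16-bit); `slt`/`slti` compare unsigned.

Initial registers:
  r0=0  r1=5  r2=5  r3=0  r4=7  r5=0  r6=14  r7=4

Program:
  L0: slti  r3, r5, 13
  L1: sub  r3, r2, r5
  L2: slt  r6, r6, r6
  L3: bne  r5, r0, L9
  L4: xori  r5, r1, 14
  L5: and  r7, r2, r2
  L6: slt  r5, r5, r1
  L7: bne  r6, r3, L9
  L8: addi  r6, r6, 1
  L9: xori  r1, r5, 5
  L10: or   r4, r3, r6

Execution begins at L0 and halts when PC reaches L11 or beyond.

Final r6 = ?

#0 slti  r3, r5, 13 ; 0/5/5/1/7/0/14/4
#1 sub  r3, r2, r5 ; 0/5/5/5/7/0/14/4
#2 slt  r6, r6, r6 ; 0/5/5/5/7/0/0/4
#3 bne  r5, r0, L9 ; 0/5/5/5/7/0/0/4 ; →fallthru
#4 xori  r5, r1, 14 ; 0/5/5/5/7/11/0/4
#5 and  r7, r2, r2 ; 0/5/5/5/7/11/0/5
#6 slt  r5, r5, r1 ; 0/5/5/5/7/0/0/5
#7 bne  r6, r3, L9 ; 0/5/5/5/7/0/0/5 ; →target
#8 addi  r6, r6, 1 ; 0/5/5/5/7/0/1/5
#9 xori  r1, r5, 5 ; 0/5/5/5/7/0/1/5
#10 or   r4, r3, r6 ; 0/5/5/5/5/0/1/5

1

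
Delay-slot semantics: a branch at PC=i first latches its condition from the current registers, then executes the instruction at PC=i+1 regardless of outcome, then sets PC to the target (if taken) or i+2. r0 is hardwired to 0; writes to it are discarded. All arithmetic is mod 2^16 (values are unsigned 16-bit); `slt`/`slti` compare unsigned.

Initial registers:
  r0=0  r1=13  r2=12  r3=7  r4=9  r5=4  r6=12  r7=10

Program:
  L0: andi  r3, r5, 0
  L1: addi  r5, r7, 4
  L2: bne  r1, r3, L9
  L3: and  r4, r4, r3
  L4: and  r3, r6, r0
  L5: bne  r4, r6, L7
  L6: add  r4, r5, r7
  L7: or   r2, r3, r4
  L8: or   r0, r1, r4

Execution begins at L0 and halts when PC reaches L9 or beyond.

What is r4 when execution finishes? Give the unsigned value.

0

#0 andi  r3, r5, 0 ; 0/13/12/0/9/4/12/10
#1 addi  r5, r7, 4 ; 0/13/12/0/9/14/12/10
#2 bne  r1, r3, L9 ; 0/13/12/0/9/14/12/10 ; →target
#3 and  r4, r4, r3 ; 0/13/12/0/0/14/12/10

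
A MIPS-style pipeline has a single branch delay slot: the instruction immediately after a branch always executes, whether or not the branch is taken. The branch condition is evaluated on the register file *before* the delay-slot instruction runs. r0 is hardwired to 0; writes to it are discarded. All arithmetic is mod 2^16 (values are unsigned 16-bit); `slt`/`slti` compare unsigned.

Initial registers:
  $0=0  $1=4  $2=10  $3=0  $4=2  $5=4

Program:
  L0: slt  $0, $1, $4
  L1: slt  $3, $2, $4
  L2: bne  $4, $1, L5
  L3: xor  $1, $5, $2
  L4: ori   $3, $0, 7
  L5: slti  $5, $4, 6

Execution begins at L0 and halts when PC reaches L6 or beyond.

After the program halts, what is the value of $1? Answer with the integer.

  step pc=0: slt  $0, $1, $4  regs=(0,4,10,0,2,4)
  step pc=1: slt  $3, $2, $4  regs=(0,4,10,0,2,4)
  step pc=2: bne  $4, $1, L5  cond=T  regs=(0,4,10,0,2,4)
  step pc=3: xor  $1, $5, $2  regs=(0,14,10,0,2,4)
  step pc=5: slti  $5, $4, 6  regs=(0,14,10,0,2,1)

14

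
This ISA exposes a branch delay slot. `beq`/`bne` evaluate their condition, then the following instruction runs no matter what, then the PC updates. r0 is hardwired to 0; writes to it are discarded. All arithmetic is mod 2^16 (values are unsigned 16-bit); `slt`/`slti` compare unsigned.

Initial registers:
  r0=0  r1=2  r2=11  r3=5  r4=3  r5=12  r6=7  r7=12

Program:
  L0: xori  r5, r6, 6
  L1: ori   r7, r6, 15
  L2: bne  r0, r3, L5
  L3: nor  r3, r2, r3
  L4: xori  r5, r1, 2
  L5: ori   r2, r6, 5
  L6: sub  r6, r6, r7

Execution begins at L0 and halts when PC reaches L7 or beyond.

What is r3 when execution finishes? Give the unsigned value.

65520

  step pc=0: xori  r5, r6, 6  regs=(0,2,11,5,3,1,7,12)
  step pc=1: ori   r7, r6, 15  regs=(0,2,11,5,3,1,7,15)
  step pc=2: bne  r0, r3, L5  cond=T  regs=(0,2,11,5,3,1,7,15)
  step pc=3: nor  r3, r2, r3  regs=(0,2,11,65520,3,1,7,15)
  step pc=5: ori   r2, r6, 5  regs=(0,2,7,65520,3,1,7,15)
  step pc=6: sub  r6, r6, r7  regs=(0,2,7,65520,3,1,65528,15)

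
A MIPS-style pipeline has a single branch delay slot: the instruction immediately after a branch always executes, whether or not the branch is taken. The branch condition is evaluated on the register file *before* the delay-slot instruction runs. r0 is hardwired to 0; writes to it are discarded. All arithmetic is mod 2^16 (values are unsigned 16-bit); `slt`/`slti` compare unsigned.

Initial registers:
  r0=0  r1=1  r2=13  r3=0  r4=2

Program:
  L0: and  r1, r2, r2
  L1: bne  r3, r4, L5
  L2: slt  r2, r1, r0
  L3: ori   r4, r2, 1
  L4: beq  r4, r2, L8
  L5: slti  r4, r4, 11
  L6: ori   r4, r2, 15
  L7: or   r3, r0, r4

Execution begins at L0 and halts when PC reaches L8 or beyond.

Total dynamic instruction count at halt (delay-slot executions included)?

6

[0] and  r1, r2, r2  →  {r0:0, r1:13, r2:13, r3:0, r4:2}
[1] bne  r3, r4, L5  →  {r0:0, r1:13, r2:13, r3:0, r4:2}  ⟨branch taken⟩
[2] slt  r2, r1, r0  →  {r0:0, r1:13, r2:0, r3:0, r4:2}
[5] slti  r4, r4, 11  →  {r0:0, r1:13, r2:0, r3:0, r4:1}
[6] ori   r4, r2, 15  →  {r0:0, r1:13, r2:0, r3:0, r4:15}
[7] or   r3, r0, r4  →  {r0:0, r1:13, r2:0, r3:15, r4:15}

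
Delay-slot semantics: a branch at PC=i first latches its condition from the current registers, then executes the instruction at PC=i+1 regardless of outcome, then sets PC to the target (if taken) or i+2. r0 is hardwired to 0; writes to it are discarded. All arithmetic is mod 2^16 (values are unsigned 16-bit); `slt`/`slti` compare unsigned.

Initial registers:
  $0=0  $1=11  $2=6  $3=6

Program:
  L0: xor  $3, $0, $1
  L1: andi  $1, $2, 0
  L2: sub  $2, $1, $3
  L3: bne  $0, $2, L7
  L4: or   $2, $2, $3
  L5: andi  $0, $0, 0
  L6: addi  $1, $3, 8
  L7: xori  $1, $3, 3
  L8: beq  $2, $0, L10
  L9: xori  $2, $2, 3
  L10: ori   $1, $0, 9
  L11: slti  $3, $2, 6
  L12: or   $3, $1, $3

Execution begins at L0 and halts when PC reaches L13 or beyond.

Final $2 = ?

65532

[0] xor  $3, $0, $1  →  {$0:0, $1:11, $2:6, $3:11}
[1] andi  $1, $2, 0  →  {$0:0, $1:0, $2:6, $3:11}
[2] sub  $2, $1, $3  →  {$0:0, $1:0, $2:65525, $3:11}
[3] bne  $0, $2, L7  →  {$0:0, $1:0, $2:65525, $3:11}  ⟨branch taken⟩
[4] or   $2, $2, $3  →  {$0:0, $1:0, $2:65535, $3:11}
[7] xori  $1, $3, 3  →  {$0:0, $1:8, $2:65535, $3:11}
[8] beq  $2, $0, L10  →  {$0:0, $1:8, $2:65535, $3:11}  ⟨branch fallthrough⟩
[9] xori  $2, $2, 3  →  {$0:0, $1:8, $2:65532, $3:11}
[10] ori   $1, $0, 9  →  {$0:0, $1:9, $2:65532, $3:11}
[11] slti  $3, $2, 6  →  {$0:0, $1:9, $2:65532, $3:0}
[12] or   $3, $1, $3  →  {$0:0, $1:9, $2:65532, $3:9}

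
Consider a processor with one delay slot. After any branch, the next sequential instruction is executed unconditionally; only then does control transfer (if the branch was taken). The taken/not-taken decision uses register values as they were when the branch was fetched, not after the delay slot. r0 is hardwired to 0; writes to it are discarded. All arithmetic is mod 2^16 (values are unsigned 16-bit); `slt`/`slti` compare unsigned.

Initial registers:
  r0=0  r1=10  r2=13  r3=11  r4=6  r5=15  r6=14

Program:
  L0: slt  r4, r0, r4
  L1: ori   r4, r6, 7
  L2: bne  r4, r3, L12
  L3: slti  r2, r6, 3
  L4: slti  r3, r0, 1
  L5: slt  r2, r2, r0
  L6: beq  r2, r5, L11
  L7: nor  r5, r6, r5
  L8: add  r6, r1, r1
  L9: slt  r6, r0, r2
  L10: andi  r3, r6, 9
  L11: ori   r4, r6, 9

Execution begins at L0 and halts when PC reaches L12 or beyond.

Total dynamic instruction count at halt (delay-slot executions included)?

#0 slt  r4, r0, r4 ; 0/10/13/11/1/15/14
#1 ori   r4, r6, 7 ; 0/10/13/11/15/15/14
#2 bne  r4, r3, L12 ; 0/10/13/11/15/15/14 ; →target
#3 slti  r2, r6, 3 ; 0/10/0/11/15/15/14

4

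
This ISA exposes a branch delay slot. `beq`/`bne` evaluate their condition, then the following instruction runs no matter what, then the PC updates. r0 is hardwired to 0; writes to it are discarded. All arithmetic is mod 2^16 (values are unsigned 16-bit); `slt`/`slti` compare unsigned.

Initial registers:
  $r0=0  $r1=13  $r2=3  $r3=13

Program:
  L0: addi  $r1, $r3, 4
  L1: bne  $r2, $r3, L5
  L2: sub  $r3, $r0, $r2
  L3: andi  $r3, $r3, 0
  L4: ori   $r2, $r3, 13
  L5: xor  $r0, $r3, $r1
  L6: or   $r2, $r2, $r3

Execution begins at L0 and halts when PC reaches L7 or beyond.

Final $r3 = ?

[0] addi  $r1, $r3, 4  →  {$r0:0, $r1:17, $r2:3, $r3:13}
[1] bne  $r2, $r3, L5  →  {$r0:0, $r1:17, $r2:3, $r3:13}  ⟨branch taken⟩
[2] sub  $r3, $r0, $r2  →  {$r0:0, $r1:17, $r2:3, $r3:65533}
[5] xor  $r0, $r3, $r1  →  {$r0:0, $r1:17, $r2:3, $r3:65533}
[6] or   $r2, $r2, $r3  →  {$r0:0, $r1:17, $r2:65535, $r3:65533}

65533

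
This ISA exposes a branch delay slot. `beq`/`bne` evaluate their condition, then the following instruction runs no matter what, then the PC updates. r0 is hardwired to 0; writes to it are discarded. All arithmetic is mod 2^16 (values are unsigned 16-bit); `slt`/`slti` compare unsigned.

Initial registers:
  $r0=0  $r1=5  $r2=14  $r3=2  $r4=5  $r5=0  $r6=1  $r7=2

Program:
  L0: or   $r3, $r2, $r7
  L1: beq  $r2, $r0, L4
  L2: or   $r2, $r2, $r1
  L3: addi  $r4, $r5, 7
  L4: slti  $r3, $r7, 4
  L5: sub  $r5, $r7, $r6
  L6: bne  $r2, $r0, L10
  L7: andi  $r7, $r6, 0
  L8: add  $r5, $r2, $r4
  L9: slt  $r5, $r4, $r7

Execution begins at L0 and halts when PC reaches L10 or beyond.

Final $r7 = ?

0

#0 or   $r3, $r2, $r7 ; 0/5/14/14/5/0/1/2
#1 beq  $r2, $r0, L4 ; 0/5/14/14/5/0/1/2 ; →fallthru
#2 or   $r2, $r2, $r1 ; 0/5/15/14/5/0/1/2
#3 addi  $r4, $r5, 7 ; 0/5/15/14/7/0/1/2
#4 slti  $r3, $r7, 4 ; 0/5/15/1/7/0/1/2
#5 sub  $r5, $r7, $r6 ; 0/5/15/1/7/1/1/2
#6 bne  $r2, $r0, L10 ; 0/5/15/1/7/1/1/2 ; →target
#7 andi  $r7, $r6, 0 ; 0/5/15/1/7/1/1/0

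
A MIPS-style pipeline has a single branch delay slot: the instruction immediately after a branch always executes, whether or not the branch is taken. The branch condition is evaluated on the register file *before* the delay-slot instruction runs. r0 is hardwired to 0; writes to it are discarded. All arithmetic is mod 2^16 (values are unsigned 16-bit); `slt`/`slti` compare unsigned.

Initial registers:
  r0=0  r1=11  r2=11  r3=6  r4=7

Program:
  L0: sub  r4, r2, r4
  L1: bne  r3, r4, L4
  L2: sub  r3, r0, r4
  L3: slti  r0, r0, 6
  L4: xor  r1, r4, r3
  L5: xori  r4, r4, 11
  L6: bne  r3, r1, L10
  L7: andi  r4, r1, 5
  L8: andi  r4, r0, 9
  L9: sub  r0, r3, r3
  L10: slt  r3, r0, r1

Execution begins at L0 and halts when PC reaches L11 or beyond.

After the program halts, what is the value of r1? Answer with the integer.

65528

#0 sub  r4, r2, r4 ; 0/11/11/6/4
#1 bne  r3, r4, L4 ; 0/11/11/6/4 ; →target
#2 sub  r3, r0, r4 ; 0/11/11/65532/4
#4 xor  r1, r4, r3 ; 0/65528/11/65532/4
#5 xori  r4, r4, 11 ; 0/65528/11/65532/15
#6 bne  r3, r1, L10 ; 0/65528/11/65532/15 ; →target
#7 andi  r4, r1, 5 ; 0/65528/11/65532/0
#10 slt  r3, r0, r1 ; 0/65528/11/1/0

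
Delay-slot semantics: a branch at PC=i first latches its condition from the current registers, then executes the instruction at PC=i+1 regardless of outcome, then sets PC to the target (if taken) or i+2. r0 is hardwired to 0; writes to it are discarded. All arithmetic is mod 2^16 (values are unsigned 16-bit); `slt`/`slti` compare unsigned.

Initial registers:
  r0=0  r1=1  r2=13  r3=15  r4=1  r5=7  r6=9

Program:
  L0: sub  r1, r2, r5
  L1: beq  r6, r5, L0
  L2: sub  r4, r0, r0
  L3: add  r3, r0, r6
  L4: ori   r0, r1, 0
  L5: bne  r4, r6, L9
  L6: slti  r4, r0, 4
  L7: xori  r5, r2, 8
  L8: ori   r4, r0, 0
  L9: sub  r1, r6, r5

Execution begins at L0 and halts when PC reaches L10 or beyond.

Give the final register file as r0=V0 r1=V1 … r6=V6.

PC=0  sub  r1, r2, r5        | r0=0 r1=6 r2=13 r3=15 r4=1 r5=7 r6=9
PC=1  beq  r6, r5, L0        | r0=0 r1=6 r2=13 r3=15 r4=1 r5=7 r6=9  [not taken]
PC=2  sub  r4, r0, r0        | r0=0 r1=6 r2=13 r3=15 r4=0 r5=7 r6=9
PC=3  add  r3, r0, r6        | r0=0 r1=6 r2=13 r3=9 r4=0 r5=7 r6=9
PC=4  ori   r0, r1, 0        | r0=0 r1=6 r2=13 r3=9 r4=0 r5=7 r6=9
PC=5  bne  r4, r6, L9        | r0=0 r1=6 r2=13 r3=9 r4=0 r5=7 r6=9  [TAKEN]
PC=6  slti  r4, r0, 4        | r0=0 r1=6 r2=13 r3=9 r4=1 r5=7 r6=9
PC=9  sub  r1, r6, r5        | r0=0 r1=2 r2=13 r3=9 r4=1 r5=7 r6=9

r0=0 r1=2 r2=13 r3=9 r4=1 r5=7 r6=9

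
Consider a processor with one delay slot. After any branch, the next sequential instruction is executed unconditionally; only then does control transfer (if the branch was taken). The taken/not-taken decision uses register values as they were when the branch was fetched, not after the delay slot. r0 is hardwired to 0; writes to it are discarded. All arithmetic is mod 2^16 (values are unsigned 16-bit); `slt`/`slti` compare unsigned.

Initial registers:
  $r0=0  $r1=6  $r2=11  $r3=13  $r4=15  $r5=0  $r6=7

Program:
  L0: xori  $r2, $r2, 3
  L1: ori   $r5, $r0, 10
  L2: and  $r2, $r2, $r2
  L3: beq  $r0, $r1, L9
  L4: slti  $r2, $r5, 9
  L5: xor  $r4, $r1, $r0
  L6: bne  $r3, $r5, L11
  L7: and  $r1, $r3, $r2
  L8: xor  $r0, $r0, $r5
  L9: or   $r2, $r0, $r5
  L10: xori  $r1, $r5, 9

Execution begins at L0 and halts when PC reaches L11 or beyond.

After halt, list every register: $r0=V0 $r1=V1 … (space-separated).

$r0=0 $r1=0 $r2=0 $r3=13 $r4=6 $r5=10 $r6=7

#0 xori  $r2, $r2, 3 ; 0/6/8/13/15/0/7
#1 ori   $r5, $r0, 10 ; 0/6/8/13/15/10/7
#2 and  $r2, $r2, $r2 ; 0/6/8/13/15/10/7
#3 beq  $r0, $r1, L9 ; 0/6/8/13/15/10/7 ; →fallthru
#4 slti  $r2, $r5, 9 ; 0/6/0/13/15/10/7
#5 xor  $r4, $r1, $r0 ; 0/6/0/13/6/10/7
#6 bne  $r3, $r5, L11 ; 0/6/0/13/6/10/7 ; →target
#7 and  $r1, $r3, $r2 ; 0/0/0/13/6/10/7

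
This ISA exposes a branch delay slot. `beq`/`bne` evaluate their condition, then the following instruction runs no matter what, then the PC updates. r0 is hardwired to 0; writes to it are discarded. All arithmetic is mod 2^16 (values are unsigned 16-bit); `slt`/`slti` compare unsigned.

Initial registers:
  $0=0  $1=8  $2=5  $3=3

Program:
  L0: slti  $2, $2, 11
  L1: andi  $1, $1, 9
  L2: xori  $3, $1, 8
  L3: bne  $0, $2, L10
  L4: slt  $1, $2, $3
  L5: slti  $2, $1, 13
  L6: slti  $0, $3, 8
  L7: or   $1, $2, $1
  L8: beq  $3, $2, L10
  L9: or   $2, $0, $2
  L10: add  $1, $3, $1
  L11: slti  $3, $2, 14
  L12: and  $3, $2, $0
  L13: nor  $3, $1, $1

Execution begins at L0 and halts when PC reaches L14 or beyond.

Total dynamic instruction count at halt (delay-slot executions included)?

#0 slti  $2, $2, 11 ; 0/8/1/3
#1 andi  $1, $1, 9 ; 0/8/1/3
#2 xori  $3, $1, 8 ; 0/8/1/0
#3 bne  $0, $2, L10 ; 0/8/1/0 ; →target
#4 slt  $1, $2, $3 ; 0/0/1/0
#10 add  $1, $3, $1 ; 0/0/1/0
#11 slti  $3, $2, 14 ; 0/0/1/1
#12 and  $3, $2, $0 ; 0/0/1/0
#13 nor  $3, $1, $1 ; 0/0/1/65535

9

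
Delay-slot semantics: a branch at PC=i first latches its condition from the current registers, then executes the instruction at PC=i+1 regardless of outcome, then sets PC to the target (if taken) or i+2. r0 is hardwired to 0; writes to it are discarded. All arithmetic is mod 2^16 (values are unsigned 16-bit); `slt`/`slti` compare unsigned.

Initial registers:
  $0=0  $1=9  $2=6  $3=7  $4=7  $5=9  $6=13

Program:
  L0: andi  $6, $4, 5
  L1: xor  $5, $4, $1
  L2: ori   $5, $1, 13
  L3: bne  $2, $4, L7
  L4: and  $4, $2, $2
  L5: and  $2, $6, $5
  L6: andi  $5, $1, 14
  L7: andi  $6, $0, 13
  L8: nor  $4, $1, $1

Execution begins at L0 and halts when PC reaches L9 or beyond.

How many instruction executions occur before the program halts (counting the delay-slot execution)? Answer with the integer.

7

PC=0  andi  $6, $4, 5        | $0=0 $1=9 $2=6 $3=7 $4=7 $5=9 $6=5
PC=1  xor  $5, $4, $1        | $0=0 $1=9 $2=6 $3=7 $4=7 $5=14 $6=5
PC=2  ori   $5, $1, 13       | $0=0 $1=9 $2=6 $3=7 $4=7 $5=13 $6=5
PC=3  bne  $2, $4, L7        | $0=0 $1=9 $2=6 $3=7 $4=7 $5=13 $6=5  [TAKEN]
PC=4  and  $4, $2, $2        | $0=0 $1=9 $2=6 $3=7 $4=6 $5=13 $6=5
PC=7  andi  $6, $0, 13       | $0=0 $1=9 $2=6 $3=7 $4=6 $5=13 $6=0
PC=8  nor  $4, $1, $1        | $0=0 $1=9 $2=6 $3=7 $4=65526 $5=13 $6=0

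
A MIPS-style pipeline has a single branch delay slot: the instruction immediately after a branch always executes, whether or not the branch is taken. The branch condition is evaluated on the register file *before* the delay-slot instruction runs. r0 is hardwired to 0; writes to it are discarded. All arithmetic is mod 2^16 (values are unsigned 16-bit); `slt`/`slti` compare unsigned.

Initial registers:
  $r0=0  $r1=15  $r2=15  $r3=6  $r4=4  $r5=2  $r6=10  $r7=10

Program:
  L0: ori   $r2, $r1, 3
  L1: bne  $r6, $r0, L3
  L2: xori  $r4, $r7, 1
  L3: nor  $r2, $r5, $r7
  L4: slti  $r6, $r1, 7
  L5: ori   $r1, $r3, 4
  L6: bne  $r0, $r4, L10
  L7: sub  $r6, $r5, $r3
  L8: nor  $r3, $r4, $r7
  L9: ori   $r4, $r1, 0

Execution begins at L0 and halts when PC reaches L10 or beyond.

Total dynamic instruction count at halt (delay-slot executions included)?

8

#0 ori   $r2, $r1, 3 ; 0/15/15/6/4/2/10/10
#1 bne  $r6, $r0, L3 ; 0/15/15/6/4/2/10/10 ; →target
#2 xori  $r4, $r7, 1 ; 0/15/15/6/11/2/10/10
#3 nor  $r2, $r5, $r7 ; 0/15/65525/6/11/2/10/10
#4 slti  $r6, $r1, 7 ; 0/15/65525/6/11/2/0/10
#5 ori   $r1, $r3, 4 ; 0/6/65525/6/11/2/0/10
#6 bne  $r0, $r4, L10 ; 0/6/65525/6/11/2/0/10 ; →target
#7 sub  $r6, $r5, $r3 ; 0/6/65525/6/11/2/65532/10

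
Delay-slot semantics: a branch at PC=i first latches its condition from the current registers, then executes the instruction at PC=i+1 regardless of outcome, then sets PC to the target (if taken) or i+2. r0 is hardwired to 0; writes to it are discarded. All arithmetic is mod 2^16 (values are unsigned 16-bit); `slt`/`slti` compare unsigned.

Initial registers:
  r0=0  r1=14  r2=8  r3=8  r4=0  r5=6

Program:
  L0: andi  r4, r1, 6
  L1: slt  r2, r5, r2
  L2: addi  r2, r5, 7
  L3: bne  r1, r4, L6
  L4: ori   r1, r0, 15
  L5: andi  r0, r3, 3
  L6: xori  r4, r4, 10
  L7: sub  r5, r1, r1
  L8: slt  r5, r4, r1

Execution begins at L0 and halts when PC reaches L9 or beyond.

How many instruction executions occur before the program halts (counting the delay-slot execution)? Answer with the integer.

PC=0  andi  r4, r1, 6        | r0=0 r1=14 r2=8 r3=8 r4=6 r5=6
PC=1  slt  r2, r5, r2        | r0=0 r1=14 r2=1 r3=8 r4=6 r5=6
PC=2  addi  r2, r5, 7        | r0=0 r1=14 r2=13 r3=8 r4=6 r5=6
PC=3  bne  r1, r4, L6        | r0=0 r1=14 r2=13 r3=8 r4=6 r5=6  [TAKEN]
PC=4  ori   r1, r0, 15       | r0=0 r1=15 r2=13 r3=8 r4=6 r5=6
PC=6  xori  r4, r4, 10       | r0=0 r1=15 r2=13 r3=8 r4=12 r5=6
PC=7  sub  r5, r1, r1        | r0=0 r1=15 r2=13 r3=8 r4=12 r5=0
PC=8  slt  r5, r4, r1        | r0=0 r1=15 r2=13 r3=8 r4=12 r5=1

8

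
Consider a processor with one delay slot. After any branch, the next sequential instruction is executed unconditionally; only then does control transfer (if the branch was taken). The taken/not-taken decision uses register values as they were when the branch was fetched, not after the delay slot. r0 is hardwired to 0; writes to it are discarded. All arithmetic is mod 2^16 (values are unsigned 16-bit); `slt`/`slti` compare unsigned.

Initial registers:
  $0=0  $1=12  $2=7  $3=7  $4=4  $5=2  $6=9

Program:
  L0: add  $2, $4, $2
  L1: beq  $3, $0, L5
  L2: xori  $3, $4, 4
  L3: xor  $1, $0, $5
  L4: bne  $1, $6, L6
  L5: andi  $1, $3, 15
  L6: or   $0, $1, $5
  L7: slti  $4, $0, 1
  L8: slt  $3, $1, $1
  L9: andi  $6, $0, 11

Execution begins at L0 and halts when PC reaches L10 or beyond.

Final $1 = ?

0

PC=0  add  $2, $4, $2        | $0=0 $1=12 $2=11 $3=7 $4=4 $5=2 $6=9
PC=1  beq  $3, $0, L5        | $0=0 $1=12 $2=11 $3=7 $4=4 $5=2 $6=9  [not taken]
PC=2  xori  $3, $4, 4        | $0=0 $1=12 $2=11 $3=0 $4=4 $5=2 $6=9
PC=3  xor  $1, $0, $5        | $0=0 $1=2 $2=11 $3=0 $4=4 $5=2 $6=9
PC=4  bne  $1, $6, L6        | $0=0 $1=2 $2=11 $3=0 $4=4 $5=2 $6=9  [TAKEN]
PC=5  andi  $1, $3, 15       | $0=0 $1=0 $2=11 $3=0 $4=4 $5=2 $6=9
PC=6  or   $0, $1, $5        | $0=0 $1=0 $2=11 $3=0 $4=4 $5=2 $6=9
PC=7  slti  $4, $0, 1        | $0=0 $1=0 $2=11 $3=0 $4=1 $5=2 $6=9
PC=8  slt  $3, $1, $1        | $0=0 $1=0 $2=11 $3=0 $4=1 $5=2 $6=9
PC=9  andi  $6, $0, 11       | $0=0 $1=0 $2=11 $3=0 $4=1 $5=2 $6=0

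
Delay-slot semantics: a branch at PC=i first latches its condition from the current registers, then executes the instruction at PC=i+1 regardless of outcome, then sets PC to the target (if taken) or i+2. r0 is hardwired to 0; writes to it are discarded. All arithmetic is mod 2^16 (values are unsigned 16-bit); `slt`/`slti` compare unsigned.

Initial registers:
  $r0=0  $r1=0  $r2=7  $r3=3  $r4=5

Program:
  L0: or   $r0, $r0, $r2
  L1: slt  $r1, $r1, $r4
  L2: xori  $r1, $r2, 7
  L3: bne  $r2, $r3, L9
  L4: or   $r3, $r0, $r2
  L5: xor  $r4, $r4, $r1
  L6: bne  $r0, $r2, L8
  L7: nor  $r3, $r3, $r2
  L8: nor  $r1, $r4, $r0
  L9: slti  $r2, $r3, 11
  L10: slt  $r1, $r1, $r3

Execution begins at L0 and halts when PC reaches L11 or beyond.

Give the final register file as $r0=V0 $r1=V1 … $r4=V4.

$r0=0 $r1=1 $r2=1 $r3=7 $r4=5

PC=0  or   $r0, $r0, $r2     | $r0=0 $r1=0 $r2=7 $r3=3 $r4=5
PC=1  slt  $r1, $r1, $r4     | $r0=0 $r1=1 $r2=7 $r3=3 $r4=5
PC=2  xori  $r1, $r2, 7      | $r0=0 $r1=0 $r2=7 $r3=3 $r4=5
PC=3  bne  $r2, $r3, L9      | $r0=0 $r1=0 $r2=7 $r3=3 $r4=5  [TAKEN]
PC=4  or   $r3, $r0, $r2     | $r0=0 $r1=0 $r2=7 $r3=7 $r4=5
PC=9  slti  $r2, $r3, 11     | $r0=0 $r1=0 $r2=1 $r3=7 $r4=5
PC=10 slt  $r1, $r1, $r3     | $r0=0 $r1=1 $r2=1 $r3=7 $r4=5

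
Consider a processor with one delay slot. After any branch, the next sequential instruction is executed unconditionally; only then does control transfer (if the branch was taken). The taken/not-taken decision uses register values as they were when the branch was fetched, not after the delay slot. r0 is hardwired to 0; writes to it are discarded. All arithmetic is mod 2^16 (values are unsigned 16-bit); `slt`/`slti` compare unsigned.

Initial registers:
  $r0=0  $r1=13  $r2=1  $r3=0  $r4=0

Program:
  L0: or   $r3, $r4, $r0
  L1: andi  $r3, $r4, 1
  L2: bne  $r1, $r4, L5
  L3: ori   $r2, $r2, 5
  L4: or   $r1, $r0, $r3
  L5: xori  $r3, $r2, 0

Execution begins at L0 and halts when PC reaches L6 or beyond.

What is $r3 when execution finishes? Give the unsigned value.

5

PC=0  or   $r3, $r4, $r0     | $r0=0 $r1=13 $r2=1 $r3=0 $r4=0
PC=1  andi  $r3, $r4, 1      | $r0=0 $r1=13 $r2=1 $r3=0 $r4=0
PC=2  bne  $r1, $r4, L5      | $r0=0 $r1=13 $r2=1 $r3=0 $r4=0  [TAKEN]
PC=3  ori   $r2, $r2, 5      | $r0=0 $r1=13 $r2=5 $r3=0 $r4=0
PC=5  xori  $r3, $r2, 0      | $r0=0 $r1=13 $r2=5 $r3=5 $r4=0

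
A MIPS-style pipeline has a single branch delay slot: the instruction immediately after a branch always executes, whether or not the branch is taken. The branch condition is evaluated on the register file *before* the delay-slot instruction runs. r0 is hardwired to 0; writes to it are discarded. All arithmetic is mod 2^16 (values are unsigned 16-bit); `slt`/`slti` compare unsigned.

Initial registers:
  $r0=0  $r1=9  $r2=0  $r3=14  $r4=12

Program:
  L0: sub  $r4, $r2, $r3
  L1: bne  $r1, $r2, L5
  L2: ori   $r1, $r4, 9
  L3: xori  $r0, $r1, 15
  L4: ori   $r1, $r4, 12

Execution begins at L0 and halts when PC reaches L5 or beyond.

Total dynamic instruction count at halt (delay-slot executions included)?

3

#0 sub  $r4, $r2, $r3 ; 0/9/0/14/65522
#1 bne  $r1, $r2, L5 ; 0/9/0/14/65522 ; →target
#2 ori   $r1, $r4, 9 ; 0/65531/0/14/65522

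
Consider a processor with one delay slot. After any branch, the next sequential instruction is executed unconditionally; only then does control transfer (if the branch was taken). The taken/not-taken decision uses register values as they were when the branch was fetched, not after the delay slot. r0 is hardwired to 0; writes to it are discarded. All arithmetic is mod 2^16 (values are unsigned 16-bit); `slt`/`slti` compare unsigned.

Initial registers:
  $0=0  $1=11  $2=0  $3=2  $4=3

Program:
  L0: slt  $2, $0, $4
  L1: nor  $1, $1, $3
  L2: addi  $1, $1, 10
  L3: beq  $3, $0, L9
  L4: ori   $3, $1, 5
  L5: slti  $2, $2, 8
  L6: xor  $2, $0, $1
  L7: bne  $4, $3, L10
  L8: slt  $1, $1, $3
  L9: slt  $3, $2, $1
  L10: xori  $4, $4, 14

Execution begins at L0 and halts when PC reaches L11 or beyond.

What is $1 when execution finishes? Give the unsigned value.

#0 slt  $2, $0, $4 ; 0/11/1/2/3
#1 nor  $1, $1, $3 ; 0/65524/1/2/3
#2 addi  $1, $1, 10 ; 0/65534/1/2/3
#3 beq  $3, $0, L9 ; 0/65534/1/2/3 ; →fallthru
#4 ori   $3, $1, 5 ; 0/65534/1/65535/3
#5 slti  $2, $2, 8 ; 0/65534/1/65535/3
#6 xor  $2, $0, $1 ; 0/65534/65534/65535/3
#7 bne  $4, $3, L10 ; 0/65534/65534/65535/3 ; →target
#8 slt  $1, $1, $3 ; 0/1/65534/65535/3
#10 xori  $4, $4, 14 ; 0/1/65534/65535/13

1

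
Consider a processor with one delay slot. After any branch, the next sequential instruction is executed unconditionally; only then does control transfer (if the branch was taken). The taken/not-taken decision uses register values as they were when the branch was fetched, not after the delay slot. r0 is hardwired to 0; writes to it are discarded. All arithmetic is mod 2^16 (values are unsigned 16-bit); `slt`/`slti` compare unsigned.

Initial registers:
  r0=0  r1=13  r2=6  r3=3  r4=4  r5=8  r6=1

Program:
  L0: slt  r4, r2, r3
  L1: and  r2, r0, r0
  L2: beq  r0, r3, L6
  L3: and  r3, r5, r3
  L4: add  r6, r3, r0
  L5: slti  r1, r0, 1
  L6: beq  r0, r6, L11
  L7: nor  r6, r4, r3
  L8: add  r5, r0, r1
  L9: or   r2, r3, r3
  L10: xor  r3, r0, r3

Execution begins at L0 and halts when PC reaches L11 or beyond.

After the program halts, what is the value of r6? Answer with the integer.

PC=0  slt  r4, r2, r3        | r0=0 r1=13 r2=6 r3=3 r4=0 r5=8 r6=1
PC=1  and  r2, r0, r0        | r0=0 r1=13 r2=0 r3=3 r4=0 r5=8 r6=1
PC=2  beq  r0, r3, L6        | r0=0 r1=13 r2=0 r3=3 r4=0 r5=8 r6=1  [not taken]
PC=3  and  r3, r5, r3        | r0=0 r1=13 r2=0 r3=0 r4=0 r5=8 r6=1
PC=4  add  r6, r3, r0        | r0=0 r1=13 r2=0 r3=0 r4=0 r5=8 r6=0
PC=5  slti  r1, r0, 1        | r0=0 r1=1 r2=0 r3=0 r4=0 r5=8 r6=0
PC=6  beq  r0, r6, L11       | r0=0 r1=1 r2=0 r3=0 r4=0 r5=8 r6=0  [TAKEN]
PC=7  nor  r6, r4, r3        | r0=0 r1=1 r2=0 r3=0 r4=0 r5=8 r6=65535

65535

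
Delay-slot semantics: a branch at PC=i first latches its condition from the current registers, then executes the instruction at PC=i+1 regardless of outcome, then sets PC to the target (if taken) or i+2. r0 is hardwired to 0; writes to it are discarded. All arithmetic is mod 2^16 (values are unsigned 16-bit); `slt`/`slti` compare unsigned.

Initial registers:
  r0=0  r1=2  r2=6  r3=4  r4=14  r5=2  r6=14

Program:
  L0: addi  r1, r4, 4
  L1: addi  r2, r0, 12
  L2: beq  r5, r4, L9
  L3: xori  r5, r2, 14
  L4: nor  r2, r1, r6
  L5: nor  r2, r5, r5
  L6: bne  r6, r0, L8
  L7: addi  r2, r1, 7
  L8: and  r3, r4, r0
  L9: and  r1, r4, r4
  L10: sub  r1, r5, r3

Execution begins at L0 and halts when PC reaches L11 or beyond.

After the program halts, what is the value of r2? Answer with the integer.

25

PC=0  addi  r1, r4, 4        | r0=0 r1=18 r2=6 r3=4 r4=14 r5=2 r6=14
PC=1  addi  r2, r0, 12       | r0=0 r1=18 r2=12 r3=4 r4=14 r5=2 r6=14
PC=2  beq  r5, r4, L9        | r0=0 r1=18 r2=12 r3=4 r4=14 r5=2 r6=14  [not taken]
PC=3  xori  r5, r2, 14       | r0=0 r1=18 r2=12 r3=4 r4=14 r5=2 r6=14
PC=4  nor  r2, r1, r6        | r0=0 r1=18 r2=65505 r3=4 r4=14 r5=2 r6=14
PC=5  nor  r2, r5, r5        | r0=0 r1=18 r2=65533 r3=4 r4=14 r5=2 r6=14
PC=6  bne  r6, r0, L8        | r0=0 r1=18 r2=65533 r3=4 r4=14 r5=2 r6=14  [TAKEN]
PC=7  addi  r2, r1, 7        | r0=0 r1=18 r2=25 r3=4 r4=14 r5=2 r6=14
PC=8  and  r3, r4, r0        | r0=0 r1=18 r2=25 r3=0 r4=14 r5=2 r6=14
PC=9  and  r1, r4, r4        | r0=0 r1=14 r2=25 r3=0 r4=14 r5=2 r6=14
PC=10 sub  r1, r5, r3        | r0=0 r1=2 r2=25 r3=0 r4=14 r5=2 r6=14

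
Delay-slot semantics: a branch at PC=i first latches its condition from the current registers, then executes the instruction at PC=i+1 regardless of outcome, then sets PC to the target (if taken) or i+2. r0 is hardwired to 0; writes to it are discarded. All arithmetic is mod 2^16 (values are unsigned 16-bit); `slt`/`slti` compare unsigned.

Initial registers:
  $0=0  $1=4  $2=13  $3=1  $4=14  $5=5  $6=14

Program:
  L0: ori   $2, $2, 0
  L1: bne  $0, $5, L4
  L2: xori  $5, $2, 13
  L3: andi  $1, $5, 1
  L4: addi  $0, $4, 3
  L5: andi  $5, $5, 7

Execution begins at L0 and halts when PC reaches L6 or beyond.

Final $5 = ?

  step pc=0: ori   $2, $2, 0  regs=(0,4,13,1,14,5,14)
  step pc=1: bne  $0, $5, L4  cond=T  regs=(0,4,13,1,14,5,14)
  step pc=2: xori  $5, $2, 13  regs=(0,4,13,1,14,0,14)
  step pc=4: addi  $0, $4, 3  regs=(0,4,13,1,14,0,14)
  step pc=5: andi  $5, $5, 7  regs=(0,4,13,1,14,0,14)

0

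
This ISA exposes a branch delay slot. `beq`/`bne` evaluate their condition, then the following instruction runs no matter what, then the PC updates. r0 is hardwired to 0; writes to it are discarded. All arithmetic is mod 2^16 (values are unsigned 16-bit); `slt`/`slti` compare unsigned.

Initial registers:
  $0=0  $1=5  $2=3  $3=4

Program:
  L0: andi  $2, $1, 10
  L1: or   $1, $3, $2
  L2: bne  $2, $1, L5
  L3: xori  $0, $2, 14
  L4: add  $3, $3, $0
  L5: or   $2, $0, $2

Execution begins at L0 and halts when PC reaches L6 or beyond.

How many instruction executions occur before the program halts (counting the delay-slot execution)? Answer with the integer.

#0 andi  $2, $1, 10 ; 0/5/0/4
#1 or   $1, $3, $2 ; 0/4/0/4
#2 bne  $2, $1, L5 ; 0/4/0/4 ; →target
#3 xori  $0, $2, 14 ; 0/4/0/4
#5 or   $2, $0, $2 ; 0/4/0/4

5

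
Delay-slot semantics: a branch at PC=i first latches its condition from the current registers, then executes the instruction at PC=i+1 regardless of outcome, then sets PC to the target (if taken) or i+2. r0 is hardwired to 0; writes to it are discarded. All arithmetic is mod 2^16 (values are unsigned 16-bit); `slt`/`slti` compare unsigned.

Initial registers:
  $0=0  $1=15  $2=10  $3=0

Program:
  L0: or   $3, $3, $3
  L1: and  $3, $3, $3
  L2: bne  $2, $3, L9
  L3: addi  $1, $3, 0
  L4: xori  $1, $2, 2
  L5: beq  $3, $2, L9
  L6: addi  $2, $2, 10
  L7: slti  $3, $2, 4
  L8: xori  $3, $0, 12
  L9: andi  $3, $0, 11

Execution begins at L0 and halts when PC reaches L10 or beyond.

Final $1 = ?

0

  step pc=0: or   $3, $3, $3  regs=(0,15,10,0)
  step pc=1: and  $3, $3, $3  regs=(0,15,10,0)
  step pc=2: bne  $2, $3, L9  cond=T  regs=(0,15,10,0)
  step pc=3: addi  $1, $3, 0  regs=(0,0,10,0)
  step pc=9: andi  $3, $0, 11  regs=(0,0,10,0)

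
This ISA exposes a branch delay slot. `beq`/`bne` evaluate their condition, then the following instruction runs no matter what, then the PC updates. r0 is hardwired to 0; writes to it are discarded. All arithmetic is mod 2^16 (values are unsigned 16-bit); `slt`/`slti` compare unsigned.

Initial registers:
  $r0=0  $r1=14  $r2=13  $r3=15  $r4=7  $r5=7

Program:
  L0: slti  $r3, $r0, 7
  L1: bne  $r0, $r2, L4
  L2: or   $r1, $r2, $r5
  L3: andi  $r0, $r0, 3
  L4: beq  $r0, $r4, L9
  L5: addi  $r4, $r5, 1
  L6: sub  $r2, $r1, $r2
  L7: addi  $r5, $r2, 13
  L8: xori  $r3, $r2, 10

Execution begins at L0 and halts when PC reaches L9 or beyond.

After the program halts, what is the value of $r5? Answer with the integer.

  step pc=0: slti  $r3, $r0, 7  regs=(0,14,13,1,7,7)
  step pc=1: bne  $r0, $r2, L4  cond=T  regs=(0,14,13,1,7,7)
  step pc=2: or   $r1, $r2, $r5  regs=(0,15,13,1,7,7)
  step pc=4: beq  $r0, $r4, L9  cond=F  regs=(0,15,13,1,7,7)
  step pc=5: addi  $r4, $r5, 1  regs=(0,15,13,1,8,7)
  step pc=6: sub  $r2, $r1, $r2  regs=(0,15,2,1,8,7)
  step pc=7: addi  $r5, $r2, 13  regs=(0,15,2,1,8,15)
  step pc=8: xori  $r3, $r2, 10  regs=(0,15,2,8,8,15)

15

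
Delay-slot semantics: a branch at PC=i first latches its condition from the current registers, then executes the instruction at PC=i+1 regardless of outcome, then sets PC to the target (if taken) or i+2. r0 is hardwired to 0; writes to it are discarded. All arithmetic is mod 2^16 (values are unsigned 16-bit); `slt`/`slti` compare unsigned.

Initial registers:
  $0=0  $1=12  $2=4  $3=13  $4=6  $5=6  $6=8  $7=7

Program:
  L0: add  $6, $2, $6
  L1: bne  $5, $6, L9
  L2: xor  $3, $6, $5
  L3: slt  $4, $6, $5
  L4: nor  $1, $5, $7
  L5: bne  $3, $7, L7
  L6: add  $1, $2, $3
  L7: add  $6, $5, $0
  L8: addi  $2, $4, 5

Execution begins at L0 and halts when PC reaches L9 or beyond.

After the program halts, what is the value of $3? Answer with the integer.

10

[0] add  $6, $2, $6  →  {$0:0, $1:12, $2:4, $3:13, $4:6, $5:6, $6:12, $7:7}
[1] bne  $5, $6, L9  →  {$0:0, $1:12, $2:4, $3:13, $4:6, $5:6, $6:12, $7:7}  ⟨branch taken⟩
[2] xor  $3, $6, $5  →  {$0:0, $1:12, $2:4, $3:10, $4:6, $5:6, $6:12, $7:7}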